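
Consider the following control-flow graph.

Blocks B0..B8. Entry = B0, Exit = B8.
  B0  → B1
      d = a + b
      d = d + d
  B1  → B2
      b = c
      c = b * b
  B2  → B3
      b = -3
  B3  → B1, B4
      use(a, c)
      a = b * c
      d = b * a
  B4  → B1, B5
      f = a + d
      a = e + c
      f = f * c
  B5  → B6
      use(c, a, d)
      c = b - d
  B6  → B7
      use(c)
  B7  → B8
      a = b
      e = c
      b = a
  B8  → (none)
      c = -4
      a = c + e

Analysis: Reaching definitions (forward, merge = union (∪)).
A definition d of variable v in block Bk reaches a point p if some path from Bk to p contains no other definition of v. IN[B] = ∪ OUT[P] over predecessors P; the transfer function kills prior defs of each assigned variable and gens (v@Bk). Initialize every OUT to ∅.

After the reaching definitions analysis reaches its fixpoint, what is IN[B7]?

Fixpoint table:
  B0:   IN={}   OUT={d@B0}
  B1:   IN={a@B3, a@B4, b@B2, c@B1, d@B0, d@B3, f@B4}   OUT={a@B3, a@B4, b@B1, c@B1, d@B0, d@B3, f@B4}
  B2:   IN={a@B3, a@B4, b@B1, c@B1, d@B0, d@B3, f@B4}   OUT={a@B3, a@B4, b@B2, c@B1, d@B0, d@B3, f@B4}
  B3:   IN={a@B3, a@B4, b@B2, c@B1, d@B0, d@B3, f@B4}   OUT={a@B3, b@B2, c@B1, d@B3, f@B4}
  B4:   IN={a@B3, b@B2, c@B1, d@B3, f@B4}   OUT={a@B4, b@B2, c@B1, d@B3, f@B4}
  B5:   IN={a@B4, b@B2, c@B1, d@B3, f@B4}   OUT={a@B4, b@B2, c@B5, d@B3, f@B4}
  B6:   IN={a@B4, b@B2, c@B5, d@B3, f@B4}   OUT={a@B4, b@B2, c@B5, d@B3, f@B4}
  B7:   IN={a@B4, b@B2, c@B5, d@B3, f@B4}   OUT={a@B7, b@B7, c@B5, d@B3, e@B7, f@B4}
  B8:   IN={a@B7, b@B7, c@B5, d@B3, e@B7, f@B4}   OUT={a@B8, b@B7, c@B8, d@B3, e@B7, f@B4}

Merge at B7: IN[B7] = OUT[B6] = {a@B4, b@B2, c@B5, d@B3, f@B4}

Answer: {a@B4, b@B2, c@B5, d@B3, f@B4}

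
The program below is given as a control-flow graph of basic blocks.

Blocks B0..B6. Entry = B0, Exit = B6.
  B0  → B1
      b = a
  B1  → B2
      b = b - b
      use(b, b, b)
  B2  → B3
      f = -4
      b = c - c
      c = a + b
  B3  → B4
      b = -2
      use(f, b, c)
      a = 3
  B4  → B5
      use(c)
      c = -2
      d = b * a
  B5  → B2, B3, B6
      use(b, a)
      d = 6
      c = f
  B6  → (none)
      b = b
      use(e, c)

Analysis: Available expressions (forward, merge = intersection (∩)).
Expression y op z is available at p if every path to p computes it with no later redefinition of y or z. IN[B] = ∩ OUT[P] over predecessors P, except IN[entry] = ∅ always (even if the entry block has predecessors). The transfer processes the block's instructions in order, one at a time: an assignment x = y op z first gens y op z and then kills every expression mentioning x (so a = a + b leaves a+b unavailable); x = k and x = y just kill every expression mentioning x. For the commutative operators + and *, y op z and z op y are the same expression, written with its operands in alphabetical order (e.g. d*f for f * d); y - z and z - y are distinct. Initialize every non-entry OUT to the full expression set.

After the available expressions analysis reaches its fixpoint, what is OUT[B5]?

Answer: {a*b}

Derivation:
Converged values:
  B0:   IN={}   OUT={}
  B1:   IN={}   OUT={}
  B2:   IN={}   OUT={a+b}
  B3:   IN={}   OUT={}
  B4:   IN={}   OUT={a*b}
  B5:   IN={a*b}   OUT={a*b}
  B6:   IN={a*b}   OUT={}

Merge at B5: IN[B5] = OUT[B4] = {a*b}
Applying B5's transfer function to that IN value gives OUT[B5] (row B5 above).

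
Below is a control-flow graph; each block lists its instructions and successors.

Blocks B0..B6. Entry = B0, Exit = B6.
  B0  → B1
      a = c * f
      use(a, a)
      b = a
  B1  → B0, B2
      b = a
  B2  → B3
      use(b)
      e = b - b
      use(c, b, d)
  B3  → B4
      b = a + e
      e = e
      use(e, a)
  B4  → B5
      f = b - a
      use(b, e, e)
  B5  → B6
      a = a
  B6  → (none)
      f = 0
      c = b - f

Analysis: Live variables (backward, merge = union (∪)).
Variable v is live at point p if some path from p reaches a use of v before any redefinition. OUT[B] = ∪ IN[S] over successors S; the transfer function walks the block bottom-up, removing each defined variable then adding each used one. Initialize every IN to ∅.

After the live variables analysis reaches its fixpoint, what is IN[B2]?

Answer: {a, b, c, d}

Derivation:
Per-block solution:
  B0:  IN={c, d, f}  OUT={a, c, d, f}
  B1:  IN={a, c, d, f}  OUT={a, b, c, d, f}
  B2:  IN={a, b, c, d}  OUT={a, e}
  B3:  IN={a, e}  OUT={a, b, e}
  B4:  IN={a, b, e}  OUT={a, b}
  B5:  IN={a, b}  OUT={b}
  B6:  IN={b}  OUT={}

Merge at B2: OUT[B2] = IN[B3] = {a, e}
Applying B2's transfer function to that OUT value gives IN[B2] (row B2 above).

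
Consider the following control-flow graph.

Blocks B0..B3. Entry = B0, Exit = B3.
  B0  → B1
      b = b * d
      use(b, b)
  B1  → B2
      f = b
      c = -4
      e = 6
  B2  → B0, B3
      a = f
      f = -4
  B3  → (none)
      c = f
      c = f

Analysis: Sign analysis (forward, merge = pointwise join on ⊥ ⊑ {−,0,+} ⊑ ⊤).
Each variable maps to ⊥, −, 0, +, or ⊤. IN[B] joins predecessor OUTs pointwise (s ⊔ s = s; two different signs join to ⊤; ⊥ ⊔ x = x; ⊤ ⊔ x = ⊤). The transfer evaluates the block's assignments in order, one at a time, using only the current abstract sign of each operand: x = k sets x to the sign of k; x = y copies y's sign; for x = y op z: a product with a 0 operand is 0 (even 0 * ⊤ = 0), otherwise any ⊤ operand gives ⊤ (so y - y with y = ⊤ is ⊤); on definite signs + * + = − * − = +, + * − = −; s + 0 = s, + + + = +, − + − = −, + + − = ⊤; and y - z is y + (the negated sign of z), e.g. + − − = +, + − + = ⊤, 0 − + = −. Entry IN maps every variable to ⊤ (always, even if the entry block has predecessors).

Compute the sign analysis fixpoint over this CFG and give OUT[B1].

Answer: {a: ⊤, b: ⊤, c: -, d: ⊤, e: +, f: ⊤}

Trace:
Converged values:
  B0:  IN=(all ⊤)  OUT=(all ⊤)
  B1:  IN=(all ⊤)  OUT={c:-, e:+; rest ⊤}
  B2:  IN={c:-, e:+; rest ⊤}  OUT={c:-, e:+, f:-; rest ⊤}
  B3:  IN={c:-, e:+, f:-; rest ⊤}  OUT={c:-, e:+, f:-; rest ⊤}

Merge at B1: IN[B1] = OUT[B0] = {a: ⊤, b: ⊤, c: ⊤, d: ⊤, e: ⊤, f: ⊤}
Applying B1's transfer function to that IN value gives OUT[B1] (row B1 above).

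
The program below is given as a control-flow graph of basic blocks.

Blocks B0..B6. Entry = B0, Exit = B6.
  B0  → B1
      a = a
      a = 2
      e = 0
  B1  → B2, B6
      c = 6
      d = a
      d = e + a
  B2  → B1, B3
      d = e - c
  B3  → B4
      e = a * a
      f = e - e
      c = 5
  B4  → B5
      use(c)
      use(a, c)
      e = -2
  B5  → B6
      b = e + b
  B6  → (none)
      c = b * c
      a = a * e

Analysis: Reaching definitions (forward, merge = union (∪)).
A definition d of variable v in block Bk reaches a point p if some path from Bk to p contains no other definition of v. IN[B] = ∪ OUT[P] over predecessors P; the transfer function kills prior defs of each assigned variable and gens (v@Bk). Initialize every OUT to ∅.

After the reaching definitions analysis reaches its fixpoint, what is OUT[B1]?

Fixpoint table:
  B0:  IN={}  OUT={a@B0, e@B0}
  B1:  IN={a@B0, c@B1, d@B2, e@B0}  OUT={a@B0, c@B1, d@B1, e@B0}
  B2:  IN={a@B0, c@B1, d@B1, e@B0}  OUT={a@B0, c@B1, d@B2, e@B0}
  B3:  IN={a@B0, c@B1, d@B2, e@B0}  OUT={a@B0, c@B3, d@B2, e@B3, f@B3}
  B4:  IN={a@B0, c@B3, d@B2, e@B3, f@B3}  OUT={a@B0, c@B3, d@B2, e@B4, f@B3}
  B5:  IN={a@B0, c@B3, d@B2, e@B4, f@B3}  OUT={a@B0, b@B5, c@B3, d@B2, e@B4, f@B3}
  B6:  IN={a@B0, b@B5, c@B1, c@B3, d@B1, d@B2, e@B0, e@B4, f@B3}  OUT={a@B6, b@B5, c@B6, d@B1, d@B2, e@B0, e@B4, f@B3}

Merge at B1: IN[B1] = OUT[B0] ⊔ OUT[B2] = {a@B0, c@B1, d@B2, e@B0}
Applying B1's transfer function to that IN value gives OUT[B1] (row B1 above).

Answer: {a@B0, c@B1, d@B1, e@B0}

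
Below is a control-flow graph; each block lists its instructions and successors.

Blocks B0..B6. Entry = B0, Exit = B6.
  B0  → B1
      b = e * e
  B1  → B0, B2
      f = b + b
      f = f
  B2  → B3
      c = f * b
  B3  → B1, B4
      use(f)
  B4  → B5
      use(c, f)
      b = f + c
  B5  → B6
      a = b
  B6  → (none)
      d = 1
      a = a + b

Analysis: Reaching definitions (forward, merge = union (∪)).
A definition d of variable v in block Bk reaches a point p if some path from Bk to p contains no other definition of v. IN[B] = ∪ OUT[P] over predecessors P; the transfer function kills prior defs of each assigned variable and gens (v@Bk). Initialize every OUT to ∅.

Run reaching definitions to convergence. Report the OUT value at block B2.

Fixpoint table:
  B0:   IN={b@B0, c@B2, f@B1}   OUT={b@B0, c@B2, f@B1}
  B1:   IN={b@B0, c@B2, f@B1}   OUT={b@B0, c@B2, f@B1}
  B2:   IN={b@B0, c@B2, f@B1}   OUT={b@B0, c@B2, f@B1}
  B3:   IN={b@B0, c@B2, f@B1}   OUT={b@B0, c@B2, f@B1}
  B4:   IN={b@B0, c@B2, f@B1}   OUT={b@B4, c@B2, f@B1}
  B5:   IN={b@B4, c@B2, f@B1}   OUT={a@B5, b@B4, c@B2, f@B1}
  B6:   IN={a@B5, b@B4, c@B2, f@B1}   OUT={a@B6, b@B4, c@B2, d@B6, f@B1}

Merge at B2: IN[B2] = OUT[B1] = {b@B0, c@B2, f@B1}
Applying B2's transfer function to that IN value gives OUT[B2] (row B2 above).

Answer: {b@B0, c@B2, f@B1}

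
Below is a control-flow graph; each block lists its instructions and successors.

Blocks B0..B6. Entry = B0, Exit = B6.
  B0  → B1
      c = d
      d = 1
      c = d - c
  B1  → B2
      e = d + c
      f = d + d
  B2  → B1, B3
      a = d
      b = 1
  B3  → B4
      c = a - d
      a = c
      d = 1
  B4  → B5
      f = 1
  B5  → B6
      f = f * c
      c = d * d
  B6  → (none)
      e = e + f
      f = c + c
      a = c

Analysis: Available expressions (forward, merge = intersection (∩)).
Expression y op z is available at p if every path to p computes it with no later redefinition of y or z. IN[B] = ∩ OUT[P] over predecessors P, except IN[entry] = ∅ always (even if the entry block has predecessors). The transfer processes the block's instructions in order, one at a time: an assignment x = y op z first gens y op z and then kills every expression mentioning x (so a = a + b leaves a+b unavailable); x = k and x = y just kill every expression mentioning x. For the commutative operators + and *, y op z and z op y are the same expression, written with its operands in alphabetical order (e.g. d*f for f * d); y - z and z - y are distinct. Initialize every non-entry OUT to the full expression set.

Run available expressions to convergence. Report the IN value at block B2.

Answer: {c+d, d+d}

Derivation:
Fixpoint table:
  B0:   IN={}   OUT={}
  B1:   IN={}   OUT={c+d, d+d}
  B2:   IN={c+d, d+d}   OUT={c+d, d+d}
  B3:   IN={c+d, d+d}   OUT={}
  B4:   IN={}   OUT={}
  B5:   IN={}   OUT={d*d}
  B6:   IN={d*d}   OUT={c+c, d*d}

Merge at B2: IN[B2] = OUT[B1] = {c+d, d+d}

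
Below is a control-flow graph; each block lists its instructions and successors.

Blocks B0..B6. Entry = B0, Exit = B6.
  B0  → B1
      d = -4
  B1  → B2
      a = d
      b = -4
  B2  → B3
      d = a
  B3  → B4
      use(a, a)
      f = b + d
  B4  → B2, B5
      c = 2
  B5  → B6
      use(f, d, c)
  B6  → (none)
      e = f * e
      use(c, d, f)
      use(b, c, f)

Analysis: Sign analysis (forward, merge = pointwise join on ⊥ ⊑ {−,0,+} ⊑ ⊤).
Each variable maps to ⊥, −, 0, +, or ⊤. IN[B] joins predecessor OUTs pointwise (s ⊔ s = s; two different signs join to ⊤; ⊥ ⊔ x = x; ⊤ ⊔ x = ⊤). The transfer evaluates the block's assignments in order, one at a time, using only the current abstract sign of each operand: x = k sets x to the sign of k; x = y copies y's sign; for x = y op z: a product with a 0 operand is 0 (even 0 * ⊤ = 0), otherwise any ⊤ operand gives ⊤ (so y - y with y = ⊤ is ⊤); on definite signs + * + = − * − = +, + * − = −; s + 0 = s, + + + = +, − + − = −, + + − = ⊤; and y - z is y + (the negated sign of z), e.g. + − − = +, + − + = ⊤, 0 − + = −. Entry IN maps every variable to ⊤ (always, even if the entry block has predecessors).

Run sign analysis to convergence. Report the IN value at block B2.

Answer: {a: -, b: -, c: ⊤, d: -, e: ⊤, f: ⊤}

Derivation:
Converged values:
  B0: | IN=(all ⊤) | OUT={d:-; rest ⊤}
  B1: | IN={d:-; rest ⊤} | OUT={a:-, b:-, d:-; rest ⊤}
  B2: | IN={a:-, b:-, d:-; rest ⊤} | OUT={a:-, b:-, d:-; rest ⊤}
  B3: | IN={a:-, b:-, d:-; rest ⊤} | OUT={a:-, b:-, d:-, f:-; rest ⊤}
  B4: | IN={a:-, b:-, d:-, f:-; rest ⊤} | OUT={a:-, b:-, c:+, d:-, f:-; rest ⊤}
  B5: | IN={a:-, b:-, c:+, d:-, f:-; rest ⊤} | OUT={a:-, b:-, c:+, d:-, f:-; rest ⊤}
  B6: | IN={a:-, b:-, c:+, d:-, f:-; rest ⊤} | OUT={a:-, b:-, c:+, d:-, f:-; rest ⊤}

Merge at B2: IN[B2] = OUT[B1] ⊔ OUT[B4] = {a: -, b: -, c: ⊤, d: -, e: ⊤, f: ⊤}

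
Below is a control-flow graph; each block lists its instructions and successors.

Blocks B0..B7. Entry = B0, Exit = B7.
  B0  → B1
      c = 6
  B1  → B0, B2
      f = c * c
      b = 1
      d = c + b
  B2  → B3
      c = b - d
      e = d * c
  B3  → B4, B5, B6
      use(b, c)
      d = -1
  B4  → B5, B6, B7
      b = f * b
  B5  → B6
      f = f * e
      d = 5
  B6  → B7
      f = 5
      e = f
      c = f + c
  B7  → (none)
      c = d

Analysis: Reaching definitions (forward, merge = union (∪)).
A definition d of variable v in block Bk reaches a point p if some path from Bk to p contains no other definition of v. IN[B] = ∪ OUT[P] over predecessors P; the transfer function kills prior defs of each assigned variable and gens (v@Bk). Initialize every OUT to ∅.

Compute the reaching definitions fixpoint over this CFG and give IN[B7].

Answer: {b@B1, b@B4, c@B2, c@B6, d@B3, d@B5, e@B2, e@B6, f@B1, f@B6}

Derivation:
Fixpoint table:
  B0:   IN={b@B1, c@B0, d@B1, f@B1}   OUT={b@B1, c@B0, d@B1, f@B1}
  B1:   IN={b@B1, c@B0, d@B1, f@B1}   OUT={b@B1, c@B0, d@B1, f@B1}
  B2:   IN={b@B1, c@B0, d@B1, f@B1}   OUT={b@B1, c@B2, d@B1, e@B2, f@B1}
  B3:   IN={b@B1, c@B2, d@B1, e@B2, f@B1}   OUT={b@B1, c@B2, d@B3, e@B2, f@B1}
  B4:   IN={b@B1, c@B2, d@B3, e@B2, f@B1}   OUT={b@B4, c@B2, d@B3, e@B2, f@B1}
  B5:   IN={b@B1, b@B4, c@B2, d@B3, e@B2, f@B1}   OUT={b@B1, b@B4, c@B2, d@B5, e@B2, f@B5}
  B6:   IN={b@B1, b@B4, c@B2, d@B3, d@B5, e@B2, f@B1, f@B5}   OUT={b@B1, b@B4, c@B6, d@B3, d@B5, e@B6, f@B6}
  B7:   IN={b@B1, b@B4, c@B2, c@B6, d@B3, d@B5, e@B2, e@B6, f@B1, f@B6}   OUT={b@B1, b@B4, c@B7, d@B3, d@B5, e@B2, e@B6, f@B1, f@B6}

Merge at B7: IN[B7] = OUT[B4] ⊔ OUT[B6] = {b@B1, b@B4, c@B2, c@B6, d@B3, d@B5, e@B2, e@B6, f@B1, f@B6}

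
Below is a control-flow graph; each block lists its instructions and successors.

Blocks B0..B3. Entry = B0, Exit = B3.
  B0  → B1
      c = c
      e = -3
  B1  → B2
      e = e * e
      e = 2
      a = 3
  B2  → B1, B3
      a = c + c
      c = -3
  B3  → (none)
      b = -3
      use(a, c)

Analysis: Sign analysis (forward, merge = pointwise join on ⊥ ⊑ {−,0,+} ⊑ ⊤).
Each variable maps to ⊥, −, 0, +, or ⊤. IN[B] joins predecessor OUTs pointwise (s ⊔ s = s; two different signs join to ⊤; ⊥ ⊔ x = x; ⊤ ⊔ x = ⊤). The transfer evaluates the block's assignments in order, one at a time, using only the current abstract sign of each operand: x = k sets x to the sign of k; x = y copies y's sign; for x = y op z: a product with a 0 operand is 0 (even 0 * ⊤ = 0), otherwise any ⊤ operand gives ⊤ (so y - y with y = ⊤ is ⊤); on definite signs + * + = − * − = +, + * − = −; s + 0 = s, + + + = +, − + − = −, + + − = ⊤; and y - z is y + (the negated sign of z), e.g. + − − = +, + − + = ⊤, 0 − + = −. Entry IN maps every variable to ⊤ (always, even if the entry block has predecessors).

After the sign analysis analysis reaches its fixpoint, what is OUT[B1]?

Per-block solution:
  B0:  IN=(all ⊤)  OUT={e:-; rest ⊤}
  B1:  IN=(all ⊤)  OUT={a:+, e:+; rest ⊤}
  B2:  IN={a:+, e:+; rest ⊤}  OUT={c:-, e:+; rest ⊤}
  B3:  IN={c:-, e:+; rest ⊤}  OUT={b:-, c:-, e:+; rest ⊤}

Merge at B1: IN[B1] = OUT[B0] ⊔ OUT[B2] = {a: ⊤, b: ⊤, c: ⊤, d: ⊤, e: ⊤, f: ⊤}
Applying B1's transfer function to that IN value gives OUT[B1] (row B1 above).

Answer: {a: +, b: ⊤, c: ⊤, d: ⊤, e: +, f: ⊤}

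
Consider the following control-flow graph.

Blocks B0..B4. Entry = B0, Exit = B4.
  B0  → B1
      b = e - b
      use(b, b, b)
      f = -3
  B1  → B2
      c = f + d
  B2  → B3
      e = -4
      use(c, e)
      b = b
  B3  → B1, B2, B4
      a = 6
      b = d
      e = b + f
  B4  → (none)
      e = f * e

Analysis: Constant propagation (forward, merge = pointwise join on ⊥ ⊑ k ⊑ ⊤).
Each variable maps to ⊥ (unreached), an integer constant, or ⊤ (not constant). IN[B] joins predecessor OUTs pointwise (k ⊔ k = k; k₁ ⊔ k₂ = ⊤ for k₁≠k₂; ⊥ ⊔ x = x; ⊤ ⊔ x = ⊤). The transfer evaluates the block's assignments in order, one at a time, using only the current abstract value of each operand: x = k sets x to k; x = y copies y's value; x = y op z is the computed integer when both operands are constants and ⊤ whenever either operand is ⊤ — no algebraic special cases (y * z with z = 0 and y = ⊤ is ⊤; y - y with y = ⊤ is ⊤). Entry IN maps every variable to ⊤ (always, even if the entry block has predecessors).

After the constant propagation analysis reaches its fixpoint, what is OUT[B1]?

Answer: {a: ⊤, b: ⊤, c: ⊤, d: ⊤, e: ⊤, f: -3}

Trace:
Fixpoint table:
  B0:   IN=(all ⊤)   OUT={f:-3; rest ⊤}
  B1:   IN={f:-3; rest ⊤}   OUT={f:-3; rest ⊤}
  B2:   IN={f:-3; rest ⊤}   OUT={e:-4, f:-3; rest ⊤}
  B3:   IN={e:-4, f:-3; rest ⊤}   OUT={a:6, f:-3; rest ⊤}
  B4:   IN={a:6, f:-3; rest ⊤}   OUT={a:6, f:-3; rest ⊤}

Merge at B1: IN[B1] = OUT[B0] ⊔ OUT[B3] = {a: ⊤, b: ⊤, c: ⊤, d: ⊤, e: ⊤, f: -3}
Applying B1's transfer function to that IN value gives OUT[B1] (row B1 above).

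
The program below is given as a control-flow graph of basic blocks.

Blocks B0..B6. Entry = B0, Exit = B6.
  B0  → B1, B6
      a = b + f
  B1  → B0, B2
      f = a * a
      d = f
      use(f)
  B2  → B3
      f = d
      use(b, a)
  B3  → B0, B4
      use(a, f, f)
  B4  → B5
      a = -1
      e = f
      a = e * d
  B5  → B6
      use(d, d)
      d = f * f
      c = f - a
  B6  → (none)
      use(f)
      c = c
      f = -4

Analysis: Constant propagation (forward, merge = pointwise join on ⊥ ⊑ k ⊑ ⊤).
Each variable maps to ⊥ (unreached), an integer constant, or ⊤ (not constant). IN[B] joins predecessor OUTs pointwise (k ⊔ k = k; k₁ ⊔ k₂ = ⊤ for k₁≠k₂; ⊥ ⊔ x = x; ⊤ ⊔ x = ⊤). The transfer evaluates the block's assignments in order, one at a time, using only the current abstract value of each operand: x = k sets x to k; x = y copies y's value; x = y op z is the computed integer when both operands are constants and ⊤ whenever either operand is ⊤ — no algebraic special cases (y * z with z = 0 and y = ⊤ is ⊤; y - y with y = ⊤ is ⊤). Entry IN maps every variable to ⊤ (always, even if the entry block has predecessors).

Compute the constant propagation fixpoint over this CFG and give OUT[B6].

Fixpoint table:
  B0: | IN=(all ⊤) | OUT=(all ⊤)
  B1: | IN=(all ⊤) | OUT=(all ⊤)
  B2: | IN=(all ⊤) | OUT=(all ⊤)
  B3: | IN=(all ⊤) | OUT=(all ⊤)
  B4: | IN=(all ⊤) | OUT=(all ⊤)
  B5: | IN=(all ⊤) | OUT=(all ⊤)
  B6: | IN=(all ⊤) | OUT={f:-4; rest ⊤}

Merge at B6: IN[B6] = OUT[B0] ⊔ OUT[B5] = {a: ⊤, b: ⊤, c: ⊤, d: ⊤, e: ⊤, f: ⊤}
Applying B6's transfer function to that IN value gives OUT[B6] (row B6 above).

Answer: {a: ⊤, b: ⊤, c: ⊤, d: ⊤, e: ⊤, f: -4}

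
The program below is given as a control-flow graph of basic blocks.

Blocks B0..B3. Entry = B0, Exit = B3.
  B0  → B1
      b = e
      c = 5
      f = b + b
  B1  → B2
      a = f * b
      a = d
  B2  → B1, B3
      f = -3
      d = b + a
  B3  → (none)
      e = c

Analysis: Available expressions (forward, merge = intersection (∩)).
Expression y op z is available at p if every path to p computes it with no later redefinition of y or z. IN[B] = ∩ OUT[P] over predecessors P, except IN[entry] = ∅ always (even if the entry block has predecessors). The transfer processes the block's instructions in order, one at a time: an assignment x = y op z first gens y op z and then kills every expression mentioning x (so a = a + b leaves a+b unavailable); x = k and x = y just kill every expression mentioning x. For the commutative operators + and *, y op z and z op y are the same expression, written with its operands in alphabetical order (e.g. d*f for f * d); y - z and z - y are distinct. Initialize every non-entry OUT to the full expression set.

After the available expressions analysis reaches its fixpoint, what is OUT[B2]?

Answer: {a+b, b+b}

Trace:
Converged values:
  B0: | IN={} | OUT={b+b}
  B1: | IN={b+b} | OUT={b*f, b+b}
  B2: | IN={b*f, b+b} | OUT={a+b, b+b}
  B3: | IN={a+b, b+b} | OUT={a+b, b+b}

Merge at B2: IN[B2] = OUT[B1] = {b*f, b+b}
Applying B2's transfer function to that IN value gives OUT[B2] (row B2 above).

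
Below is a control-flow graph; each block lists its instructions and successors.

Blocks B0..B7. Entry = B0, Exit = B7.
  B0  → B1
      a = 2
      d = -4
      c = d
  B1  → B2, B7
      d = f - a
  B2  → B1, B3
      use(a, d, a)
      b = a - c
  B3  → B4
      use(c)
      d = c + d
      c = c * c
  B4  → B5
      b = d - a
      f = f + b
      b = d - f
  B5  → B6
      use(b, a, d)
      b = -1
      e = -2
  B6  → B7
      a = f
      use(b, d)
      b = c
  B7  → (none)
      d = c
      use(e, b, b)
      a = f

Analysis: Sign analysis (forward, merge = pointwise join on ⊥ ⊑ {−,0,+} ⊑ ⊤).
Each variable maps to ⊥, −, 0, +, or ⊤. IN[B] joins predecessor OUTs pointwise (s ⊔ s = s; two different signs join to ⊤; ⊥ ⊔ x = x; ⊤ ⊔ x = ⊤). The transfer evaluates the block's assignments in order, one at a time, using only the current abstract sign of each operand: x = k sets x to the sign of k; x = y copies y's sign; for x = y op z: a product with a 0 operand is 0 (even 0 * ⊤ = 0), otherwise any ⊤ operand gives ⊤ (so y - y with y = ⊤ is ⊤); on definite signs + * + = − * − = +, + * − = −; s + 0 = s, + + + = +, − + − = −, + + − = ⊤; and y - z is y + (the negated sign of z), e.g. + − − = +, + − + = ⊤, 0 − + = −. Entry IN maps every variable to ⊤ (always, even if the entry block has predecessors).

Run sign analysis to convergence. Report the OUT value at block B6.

Converged values:
  B0:   IN=(all ⊤)   OUT={a:+, c:-, d:-; rest ⊤}
  B1:   IN={a:+, c:-; rest ⊤}   OUT={a:+, c:-; rest ⊤}
  B2:   IN={a:+, c:-; rest ⊤}   OUT={a:+, b:+, c:-; rest ⊤}
  B3:   IN={a:+, b:+, c:-; rest ⊤}   OUT={a:+, b:+, c:+; rest ⊤}
  B4:   IN={a:+, b:+, c:+; rest ⊤}   OUT={a:+, c:+; rest ⊤}
  B5:   IN={a:+, c:+; rest ⊤}   OUT={a:+, b:-, c:+, e:-; rest ⊤}
  B6:   IN={a:+, b:-, c:+, e:-; rest ⊤}   OUT={b:+, c:+, e:-; rest ⊤}
  B7:   IN=(all ⊤)   OUT=(all ⊤)

Merge at B6: IN[B6] = OUT[B5] = {a: +, b: -, c: +, d: ⊤, e: -, f: ⊤}
Applying B6's transfer function to that IN value gives OUT[B6] (row B6 above).

Answer: {a: ⊤, b: +, c: +, d: ⊤, e: -, f: ⊤}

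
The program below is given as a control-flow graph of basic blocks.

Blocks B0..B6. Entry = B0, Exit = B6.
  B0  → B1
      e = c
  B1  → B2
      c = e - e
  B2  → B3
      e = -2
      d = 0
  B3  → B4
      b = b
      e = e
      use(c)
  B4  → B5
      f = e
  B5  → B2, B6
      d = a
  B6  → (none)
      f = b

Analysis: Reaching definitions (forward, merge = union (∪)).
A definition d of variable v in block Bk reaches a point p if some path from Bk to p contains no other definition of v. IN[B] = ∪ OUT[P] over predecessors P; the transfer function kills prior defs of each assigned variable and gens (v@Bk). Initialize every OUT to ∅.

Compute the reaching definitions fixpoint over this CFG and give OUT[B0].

Answer: {e@B0}

Trace:
Per-block solution:
  B0: | IN={} | OUT={e@B0}
  B1: | IN={e@B0} | OUT={c@B1, e@B0}
  B2: | IN={b@B3, c@B1, d@B5, e@B0, e@B3, f@B4} | OUT={b@B3, c@B1, d@B2, e@B2, f@B4}
  B3: | IN={b@B3, c@B1, d@B2, e@B2, f@B4} | OUT={b@B3, c@B1, d@B2, e@B3, f@B4}
  B4: | IN={b@B3, c@B1, d@B2, e@B3, f@B4} | OUT={b@B3, c@B1, d@B2, e@B3, f@B4}
  B5: | IN={b@B3, c@B1, d@B2, e@B3, f@B4} | OUT={b@B3, c@B1, d@B5, e@B3, f@B4}
  B6: | IN={b@B3, c@B1, d@B5, e@B3, f@B4} | OUT={b@B3, c@B1, d@B5, e@B3, f@B6}

B0 is the boundary node: IN[B0] = {}
Applying B0's transfer function to that IN value gives OUT[B0] (row B0 above).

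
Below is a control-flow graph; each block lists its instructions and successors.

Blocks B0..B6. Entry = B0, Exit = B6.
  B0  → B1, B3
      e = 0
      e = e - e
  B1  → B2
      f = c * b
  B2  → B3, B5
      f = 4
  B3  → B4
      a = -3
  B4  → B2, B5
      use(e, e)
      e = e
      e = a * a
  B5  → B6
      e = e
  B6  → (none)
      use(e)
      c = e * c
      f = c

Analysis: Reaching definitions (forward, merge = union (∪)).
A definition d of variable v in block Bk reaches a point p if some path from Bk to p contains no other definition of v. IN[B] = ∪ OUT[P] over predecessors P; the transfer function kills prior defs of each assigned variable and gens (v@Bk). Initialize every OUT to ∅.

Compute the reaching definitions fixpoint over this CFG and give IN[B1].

Per-block solution:
  B0:  IN={}  OUT={e@B0}
  B1:  IN={e@B0}  OUT={e@B0, f@B1}
  B2:  IN={a@B3, e@B0, e@B4, f@B1, f@B2}  OUT={a@B3, e@B0, e@B4, f@B2}
  B3:  IN={a@B3, e@B0, e@B4, f@B2}  OUT={a@B3, e@B0, e@B4, f@B2}
  B4:  IN={a@B3, e@B0, e@B4, f@B2}  OUT={a@B3, e@B4, f@B2}
  B5:  IN={a@B3, e@B0, e@B4, f@B2}  OUT={a@B3, e@B5, f@B2}
  B6:  IN={a@B3, e@B5, f@B2}  OUT={a@B3, c@B6, e@B5, f@B6}

Merge at B1: IN[B1] = OUT[B0] = {e@B0}

Answer: {e@B0}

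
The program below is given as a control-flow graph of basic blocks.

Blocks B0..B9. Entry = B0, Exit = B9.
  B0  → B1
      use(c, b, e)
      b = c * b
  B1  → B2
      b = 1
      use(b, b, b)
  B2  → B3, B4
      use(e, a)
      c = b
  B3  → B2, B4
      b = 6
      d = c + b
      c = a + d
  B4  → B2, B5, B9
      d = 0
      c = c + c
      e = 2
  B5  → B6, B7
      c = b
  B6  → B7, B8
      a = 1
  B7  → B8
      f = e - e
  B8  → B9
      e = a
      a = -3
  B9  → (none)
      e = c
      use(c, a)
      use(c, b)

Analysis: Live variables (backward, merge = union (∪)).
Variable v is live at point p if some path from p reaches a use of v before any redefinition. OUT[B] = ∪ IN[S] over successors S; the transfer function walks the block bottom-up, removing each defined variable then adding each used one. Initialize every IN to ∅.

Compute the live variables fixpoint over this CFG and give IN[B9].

Converged values:
  B0:   IN={a, b, c, e}   OUT={a, e}
  B1:   IN={a, e}   OUT={a, b, e}
  B2:   IN={a, b, e}   OUT={a, b, c, e}
  B3:   IN={a, c, e}   OUT={a, b, c, e}
  B4:   IN={a, b, c}   OUT={a, b, c, e}
  B5:   IN={a, b, e}   OUT={a, b, c, e}
  B6:   IN={b, c, e}   OUT={a, b, c, e}
  B7:   IN={a, b, c, e}   OUT={a, b, c}
  B8:   IN={a, b, c}   OUT={a, b, c}
  B9:   IN={a, b, c}   OUT={}

B9 is the boundary node: OUT[B9] = {}
Applying B9's transfer function to that OUT value gives IN[B9] (row B9 above).

Answer: {a, b, c}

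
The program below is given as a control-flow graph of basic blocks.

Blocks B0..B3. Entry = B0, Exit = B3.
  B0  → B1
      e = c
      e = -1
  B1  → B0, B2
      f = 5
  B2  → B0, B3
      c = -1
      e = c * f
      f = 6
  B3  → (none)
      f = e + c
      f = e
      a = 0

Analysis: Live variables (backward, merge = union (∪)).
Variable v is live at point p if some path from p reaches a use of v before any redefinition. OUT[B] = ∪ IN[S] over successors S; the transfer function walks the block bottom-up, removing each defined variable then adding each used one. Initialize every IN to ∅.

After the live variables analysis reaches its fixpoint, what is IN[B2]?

Fixpoint table:
  B0: | IN={c} | OUT={c}
  B1: | IN={c} | OUT={c, f}
  B2: | IN={f} | OUT={c, e}
  B3: | IN={c, e} | OUT={}

Merge at B2: OUT[B2] = IN[B0] ⊔ IN[B3] = {c, e}
Applying B2's transfer function to that OUT value gives IN[B2] (row B2 above).

Answer: {f}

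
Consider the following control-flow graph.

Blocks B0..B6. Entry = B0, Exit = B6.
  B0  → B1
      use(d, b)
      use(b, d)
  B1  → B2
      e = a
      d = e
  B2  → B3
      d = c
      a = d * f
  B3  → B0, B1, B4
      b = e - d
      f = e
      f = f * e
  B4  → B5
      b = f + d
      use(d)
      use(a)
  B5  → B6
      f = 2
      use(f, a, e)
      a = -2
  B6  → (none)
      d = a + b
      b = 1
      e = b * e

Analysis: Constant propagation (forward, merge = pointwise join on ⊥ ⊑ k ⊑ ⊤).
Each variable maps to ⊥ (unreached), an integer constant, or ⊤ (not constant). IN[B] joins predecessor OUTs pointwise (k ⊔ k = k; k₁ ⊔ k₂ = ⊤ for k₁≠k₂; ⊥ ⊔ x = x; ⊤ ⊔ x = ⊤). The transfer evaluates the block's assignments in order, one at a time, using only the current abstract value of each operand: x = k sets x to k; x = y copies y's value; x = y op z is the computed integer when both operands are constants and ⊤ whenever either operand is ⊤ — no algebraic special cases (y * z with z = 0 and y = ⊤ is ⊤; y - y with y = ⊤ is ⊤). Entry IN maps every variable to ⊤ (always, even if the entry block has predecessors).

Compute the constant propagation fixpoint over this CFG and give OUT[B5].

Per-block solution:
  B0:  IN=(all ⊤)  OUT=(all ⊤)
  B1:  IN=(all ⊤)  OUT=(all ⊤)
  B2:  IN=(all ⊤)  OUT=(all ⊤)
  B3:  IN=(all ⊤)  OUT=(all ⊤)
  B4:  IN=(all ⊤)  OUT=(all ⊤)
  B5:  IN=(all ⊤)  OUT={a:-2, f:2; rest ⊤}
  B6:  IN={a:-2, f:2; rest ⊤}  OUT={a:-2, b:1, f:2; rest ⊤}

Merge at B5: IN[B5] = OUT[B4] = {a: ⊤, b: ⊤, c: ⊤, d: ⊤, e: ⊤, f: ⊤}
Applying B5's transfer function to that IN value gives OUT[B5] (row B5 above).

Answer: {a: -2, b: ⊤, c: ⊤, d: ⊤, e: ⊤, f: 2}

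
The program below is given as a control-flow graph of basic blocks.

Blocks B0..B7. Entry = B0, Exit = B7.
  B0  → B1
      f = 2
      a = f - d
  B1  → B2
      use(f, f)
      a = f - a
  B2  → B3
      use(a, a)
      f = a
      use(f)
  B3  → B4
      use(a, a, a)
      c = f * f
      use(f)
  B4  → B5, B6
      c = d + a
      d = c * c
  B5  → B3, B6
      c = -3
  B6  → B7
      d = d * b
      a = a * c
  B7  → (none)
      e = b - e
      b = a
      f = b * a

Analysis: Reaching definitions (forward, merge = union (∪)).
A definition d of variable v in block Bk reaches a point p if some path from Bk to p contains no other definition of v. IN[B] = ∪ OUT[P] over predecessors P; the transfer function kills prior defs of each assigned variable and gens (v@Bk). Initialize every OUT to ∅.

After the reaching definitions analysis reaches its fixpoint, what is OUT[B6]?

Answer: {a@B6, c@B4, c@B5, d@B6, f@B2}

Derivation:
Converged values:
  B0: | IN={} | OUT={a@B0, f@B0}
  B1: | IN={a@B0, f@B0} | OUT={a@B1, f@B0}
  B2: | IN={a@B1, f@B0} | OUT={a@B1, f@B2}
  B3: | IN={a@B1, c@B5, d@B4, f@B2} | OUT={a@B1, c@B3, d@B4, f@B2}
  B4: | IN={a@B1, c@B3, d@B4, f@B2} | OUT={a@B1, c@B4, d@B4, f@B2}
  B5: | IN={a@B1, c@B4, d@B4, f@B2} | OUT={a@B1, c@B5, d@B4, f@B2}
  B6: | IN={a@B1, c@B4, c@B5, d@B4, f@B2} | OUT={a@B6, c@B4, c@B5, d@B6, f@B2}
  B7: | IN={a@B6, c@B4, c@B5, d@B6, f@B2} | OUT={a@B6, b@B7, c@B4, c@B5, d@B6, e@B7, f@B7}

Merge at B6: IN[B6] = OUT[B4] ⊔ OUT[B5] = {a@B1, c@B4, c@B5, d@B4, f@B2}
Applying B6's transfer function to that IN value gives OUT[B6] (row B6 above).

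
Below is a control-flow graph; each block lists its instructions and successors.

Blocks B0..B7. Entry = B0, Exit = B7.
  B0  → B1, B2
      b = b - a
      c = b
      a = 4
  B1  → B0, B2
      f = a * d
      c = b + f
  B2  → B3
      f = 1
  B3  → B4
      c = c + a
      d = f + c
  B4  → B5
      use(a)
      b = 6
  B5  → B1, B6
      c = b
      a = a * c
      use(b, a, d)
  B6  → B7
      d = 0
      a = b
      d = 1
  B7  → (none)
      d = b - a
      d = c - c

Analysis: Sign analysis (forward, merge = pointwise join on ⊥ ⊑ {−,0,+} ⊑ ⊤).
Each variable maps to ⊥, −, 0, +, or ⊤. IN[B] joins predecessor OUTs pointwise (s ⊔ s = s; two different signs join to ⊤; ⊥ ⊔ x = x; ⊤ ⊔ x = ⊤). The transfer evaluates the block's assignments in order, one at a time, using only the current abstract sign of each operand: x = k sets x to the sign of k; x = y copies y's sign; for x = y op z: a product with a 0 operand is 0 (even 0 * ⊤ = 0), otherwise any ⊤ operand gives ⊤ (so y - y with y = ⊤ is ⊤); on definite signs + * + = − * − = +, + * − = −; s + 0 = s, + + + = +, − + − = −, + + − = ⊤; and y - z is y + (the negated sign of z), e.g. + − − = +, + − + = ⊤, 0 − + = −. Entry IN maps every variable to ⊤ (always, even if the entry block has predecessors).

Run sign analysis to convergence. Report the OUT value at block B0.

Answer: {a: +, b: ⊤, c: ⊤, d: ⊤, e: ⊤, f: ⊤}

Working:
Fixpoint table:
  B0: | IN=(all ⊤) | OUT={a:+; rest ⊤}
  B1: | IN={a:+; rest ⊤} | OUT={a:+; rest ⊤}
  B2: | IN={a:+; rest ⊤} | OUT={a:+, f:+; rest ⊤}
  B3: | IN={a:+, f:+; rest ⊤} | OUT={a:+, f:+; rest ⊤}
  B4: | IN={a:+, f:+; rest ⊤} | OUT={a:+, b:+, f:+; rest ⊤}
  B5: | IN={a:+, b:+, f:+; rest ⊤} | OUT={a:+, b:+, c:+, f:+; rest ⊤}
  B6: | IN={a:+, b:+, c:+, f:+; rest ⊤} | OUT={a:+, b:+, c:+, d:+, f:+; rest ⊤}
  B7: | IN={a:+, b:+, c:+, d:+, f:+; rest ⊤} | OUT={a:+, b:+, c:+, f:+; rest ⊤}

Merge at B0 (entry node, so the boundary value (all ⊤) is joined with the incoming edge(s)): IN[B0] = (all ⊤) ⊔ OUT[B1] = {a: ⊤, b: ⊤, c: ⊤, d: ⊤, e: ⊤, f: ⊤}
Applying B0's transfer function to that IN value gives OUT[B0] (row B0 above).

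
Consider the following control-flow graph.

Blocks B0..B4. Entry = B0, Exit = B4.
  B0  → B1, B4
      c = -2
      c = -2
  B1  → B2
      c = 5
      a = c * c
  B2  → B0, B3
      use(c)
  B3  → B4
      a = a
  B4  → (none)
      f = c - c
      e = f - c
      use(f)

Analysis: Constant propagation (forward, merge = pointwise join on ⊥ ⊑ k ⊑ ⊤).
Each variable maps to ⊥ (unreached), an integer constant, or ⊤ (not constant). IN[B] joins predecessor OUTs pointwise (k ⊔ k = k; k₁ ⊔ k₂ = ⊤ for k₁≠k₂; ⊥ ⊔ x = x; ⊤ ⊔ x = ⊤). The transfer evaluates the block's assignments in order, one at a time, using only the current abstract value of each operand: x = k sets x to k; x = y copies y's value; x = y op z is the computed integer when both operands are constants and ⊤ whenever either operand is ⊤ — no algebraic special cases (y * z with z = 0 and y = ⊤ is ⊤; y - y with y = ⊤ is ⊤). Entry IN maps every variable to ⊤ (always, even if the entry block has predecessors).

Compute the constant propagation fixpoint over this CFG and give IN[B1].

Per-block solution:
  B0:  IN=(all ⊤)  OUT={c:-2; rest ⊤}
  B1:  IN={c:-2; rest ⊤}  OUT={a:25, c:5; rest ⊤}
  B2:  IN={a:25, c:5; rest ⊤}  OUT={a:25, c:5; rest ⊤}
  B3:  IN={a:25, c:5; rest ⊤}  OUT={a:25, c:5; rest ⊤}
  B4:  IN=(all ⊤)  OUT=(all ⊤)

Merge at B1: IN[B1] = OUT[B0] = {a: ⊤, b: ⊤, c: -2, d: ⊤, e: ⊤, f: ⊤}

Answer: {a: ⊤, b: ⊤, c: -2, d: ⊤, e: ⊤, f: ⊤}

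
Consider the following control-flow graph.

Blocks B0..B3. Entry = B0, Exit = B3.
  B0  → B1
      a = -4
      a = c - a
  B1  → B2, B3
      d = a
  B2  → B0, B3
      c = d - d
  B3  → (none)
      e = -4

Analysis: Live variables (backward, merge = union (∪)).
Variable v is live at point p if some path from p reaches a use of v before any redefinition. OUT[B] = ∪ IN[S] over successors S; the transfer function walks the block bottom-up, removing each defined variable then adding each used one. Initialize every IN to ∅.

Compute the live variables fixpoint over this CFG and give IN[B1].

Answer: {a}

Working:
Fixpoint table:
  B0:   IN={c}   OUT={a}
  B1:   IN={a}   OUT={d}
  B2:   IN={d}   OUT={c}
  B3:   IN={}   OUT={}

Merge at B1: OUT[B1] = IN[B2] ⊔ IN[B3] = {d}
Applying B1's transfer function to that OUT value gives IN[B1] (row B1 above).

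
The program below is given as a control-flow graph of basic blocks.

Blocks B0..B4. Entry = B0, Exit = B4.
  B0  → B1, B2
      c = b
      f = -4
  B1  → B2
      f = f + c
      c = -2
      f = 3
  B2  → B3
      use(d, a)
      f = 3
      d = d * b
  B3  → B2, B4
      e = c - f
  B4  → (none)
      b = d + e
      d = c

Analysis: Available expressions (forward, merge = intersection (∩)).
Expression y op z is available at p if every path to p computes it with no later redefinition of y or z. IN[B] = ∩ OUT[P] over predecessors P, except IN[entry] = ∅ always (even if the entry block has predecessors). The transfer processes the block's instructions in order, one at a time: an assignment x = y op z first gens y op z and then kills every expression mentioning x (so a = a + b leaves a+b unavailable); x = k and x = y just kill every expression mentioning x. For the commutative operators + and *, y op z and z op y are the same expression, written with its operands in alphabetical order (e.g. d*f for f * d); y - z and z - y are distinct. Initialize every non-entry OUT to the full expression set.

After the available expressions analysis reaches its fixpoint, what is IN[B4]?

Answer: {c-f}

Derivation:
Per-block solution:
  B0:  IN={}  OUT={}
  B1:  IN={}  OUT={}
  B2:  IN={}  OUT={}
  B3:  IN={}  OUT={c-f}
  B4:  IN={c-f}  OUT={c-f}

Merge at B4: IN[B4] = OUT[B3] = {c-f}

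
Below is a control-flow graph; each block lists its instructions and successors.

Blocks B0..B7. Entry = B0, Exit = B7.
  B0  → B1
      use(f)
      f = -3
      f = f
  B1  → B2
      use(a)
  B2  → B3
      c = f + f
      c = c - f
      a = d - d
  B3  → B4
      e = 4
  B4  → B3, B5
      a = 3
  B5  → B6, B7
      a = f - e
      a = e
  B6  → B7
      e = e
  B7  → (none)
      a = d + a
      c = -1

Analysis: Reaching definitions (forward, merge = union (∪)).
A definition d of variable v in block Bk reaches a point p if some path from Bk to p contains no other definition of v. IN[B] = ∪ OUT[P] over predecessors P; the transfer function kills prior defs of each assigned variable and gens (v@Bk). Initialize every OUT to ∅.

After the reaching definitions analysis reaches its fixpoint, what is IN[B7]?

Answer: {a@B5, c@B2, e@B3, e@B6, f@B0}

Trace:
Converged values:
  B0:   IN={}   OUT={f@B0}
  B1:   IN={f@B0}   OUT={f@B0}
  B2:   IN={f@B0}   OUT={a@B2, c@B2, f@B0}
  B3:   IN={a@B2, a@B4, c@B2, e@B3, f@B0}   OUT={a@B2, a@B4, c@B2, e@B3, f@B0}
  B4:   IN={a@B2, a@B4, c@B2, e@B3, f@B0}   OUT={a@B4, c@B2, e@B3, f@B0}
  B5:   IN={a@B4, c@B2, e@B3, f@B0}   OUT={a@B5, c@B2, e@B3, f@B0}
  B6:   IN={a@B5, c@B2, e@B3, f@B0}   OUT={a@B5, c@B2, e@B6, f@B0}
  B7:   IN={a@B5, c@B2, e@B3, e@B6, f@B0}   OUT={a@B7, c@B7, e@B3, e@B6, f@B0}

Merge at B7: IN[B7] = OUT[B5] ⊔ OUT[B6] = {a@B5, c@B2, e@B3, e@B6, f@B0}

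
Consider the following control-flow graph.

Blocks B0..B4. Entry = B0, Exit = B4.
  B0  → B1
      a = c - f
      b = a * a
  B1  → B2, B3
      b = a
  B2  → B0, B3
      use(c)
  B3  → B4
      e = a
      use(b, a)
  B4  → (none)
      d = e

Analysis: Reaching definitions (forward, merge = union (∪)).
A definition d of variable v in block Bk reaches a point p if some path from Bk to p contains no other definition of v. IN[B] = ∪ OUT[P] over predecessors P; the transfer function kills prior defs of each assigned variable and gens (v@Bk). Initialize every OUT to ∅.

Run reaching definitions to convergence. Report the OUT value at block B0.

Answer: {a@B0, b@B0}

Derivation:
Fixpoint table:
  B0:  IN={a@B0, b@B1}  OUT={a@B0, b@B0}
  B1:  IN={a@B0, b@B0}  OUT={a@B0, b@B1}
  B2:  IN={a@B0, b@B1}  OUT={a@B0, b@B1}
  B3:  IN={a@B0, b@B1}  OUT={a@B0, b@B1, e@B3}
  B4:  IN={a@B0, b@B1, e@B3}  OUT={a@B0, b@B1, d@B4, e@B3}

Merge at B0 (entry node, so the boundary value {} is joined with the incoming edge(s)): IN[B0] = {} ⊔ OUT[B2] = {a@B0, b@B1}
Applying B0's transfer function to that IN value gives OUT[B0] (row B0 above).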